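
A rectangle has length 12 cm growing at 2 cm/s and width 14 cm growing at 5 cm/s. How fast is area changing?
88 cm²/s

A = lw
dA/dt = w·dl/dt + l·dw/dt = 14·2 + 12·5 = 88 cm²/s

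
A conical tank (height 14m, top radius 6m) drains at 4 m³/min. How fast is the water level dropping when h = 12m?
49/(324π) ≈ 0.04814 m/min

r/h = 6/14, so r = (3/7)h
V = (1/3)πr²h = (1/3)π((3/7)h)²h = (3/49)πh³
dV/dh = (9/49)πh²
dh/dt = (dV/dt)/(dV/dh) = -4/((9/49)π·12²) = -49/(324π) m/min
The level is dropping at 49/(324π) ≈ 0.04814 m/min.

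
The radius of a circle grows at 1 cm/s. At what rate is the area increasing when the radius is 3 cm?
6π cm²/s

A = πr²
dA/dt = 2πr · dr/dt = 2π(3)(1) = 6π cm²/s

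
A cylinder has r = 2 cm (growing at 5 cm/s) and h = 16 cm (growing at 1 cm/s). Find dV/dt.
324π cm³/s

V = πr²h
dV/dt = 2πrh·dr/dt + πr²·dh/dt
= 2π(2)(16)(5) + π(2)²(1)
= 324π cm³/s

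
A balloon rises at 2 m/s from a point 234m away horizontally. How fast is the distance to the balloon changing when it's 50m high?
25√14314/7157 ≈ 0.4179 m/s

z² = 234² + y²
z = √(234² + 50²) = 2√14314
dz/dt = y/z · dy/dt = 50/(2√14314) · 2 = 25√14314/7157 ≈ 0.4179 m/s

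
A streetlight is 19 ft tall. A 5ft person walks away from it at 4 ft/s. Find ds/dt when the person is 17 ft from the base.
10/7 ft/s

By similar triangles: 19/(x+s) = 5/s
Solving: s = 5x/14
ds/dt = 5/14 · dx/dt = 5/14 · 4 = 10/7 ft/s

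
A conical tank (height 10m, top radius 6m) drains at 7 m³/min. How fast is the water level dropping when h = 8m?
175/(576π) ≈ 0.09671 m/min

r/h = 6/10, so r = (3/5)h
V = (1/3)πr²h = (1/3)π((3/5)h)²h = (3/25)πh³
dV/dh = (9/25)πh²
dh/dt = (dV/dt)/(dV/dh) = -7/((9/25)π·8²) = -175/(576π) m/min
The level is dropping at 175/(576π) ≈ 0.09671 m/min.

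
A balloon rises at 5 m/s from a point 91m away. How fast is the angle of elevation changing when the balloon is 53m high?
0.041028 rad/s

tan(θ) = y/91
sec²(θ) · dθ/dt = (1/91) · dy/dt
dθ/dt = cos²(θ)/91 · 5 = 91/(91² + 53²) · 5
dθ/dt = 0.041028 rad/s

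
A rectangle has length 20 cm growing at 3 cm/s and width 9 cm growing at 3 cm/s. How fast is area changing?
87 cm²/s

A = lw
dA/dt = w·dl/dt + l·dw/dt = 9·3 + 20·3 = 87 cm²/s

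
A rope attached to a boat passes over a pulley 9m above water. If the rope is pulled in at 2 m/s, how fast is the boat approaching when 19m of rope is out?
19√70/70 ≈ 2.271 m/s

rope² = x² + 9²
x = √(19² - 9²) = 2√70
dx/dt = (rope/x) · d(rope)/dt = (19/(2√70)) · (-2) = -19√70/70 m/s
The boat approaches at 19√70/70 ≈ 2.271 m/s.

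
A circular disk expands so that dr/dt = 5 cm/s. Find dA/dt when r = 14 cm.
140π cm²/s

A = πr²
dA/dt = 2πr · dr/dt = 2π(14)(5) = 140π cm²/s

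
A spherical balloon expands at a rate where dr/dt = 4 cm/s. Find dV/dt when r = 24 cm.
9216π cm³/s

V = (4/3)πr³
dV/dt = dV/dr · dr/dt = 4πr² · 4
At r = 24: dV/dt = 9216π cm³/s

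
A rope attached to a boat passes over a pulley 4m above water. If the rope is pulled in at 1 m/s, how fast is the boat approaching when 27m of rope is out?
27√713/713 ≈ 1.011 m/s

rope² = x² + 4²
x = √(27² - 4²) = √713
dx/dt = (rope/x) · d(rope)/dt = (27/√713) · (-1) = -27√713/713 m/s
The boat approaches at 27√713/713 ≈ 1.011 m/s.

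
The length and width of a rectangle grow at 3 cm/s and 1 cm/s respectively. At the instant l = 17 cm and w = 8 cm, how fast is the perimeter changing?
8 cm/s

P = 2(l + w)
dP/dt = 2(dl/dt + dw/dt) = 2(3 + 1) = 8 cm/s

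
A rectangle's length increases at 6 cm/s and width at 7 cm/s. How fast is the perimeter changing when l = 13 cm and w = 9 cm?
26 cm/s

P = 2(l + w)
dP/dt = 2(dl/dt + dw/dt) = 2(6 + 7) = 26 cm/s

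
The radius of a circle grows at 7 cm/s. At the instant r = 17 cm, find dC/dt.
14π cm/s

C = 2πr
dC/dt = 2π · dr/dt = 2π · 7 = 14π cm/s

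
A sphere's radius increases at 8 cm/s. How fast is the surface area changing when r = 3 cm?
192π cm²/s

S = 4πr²
dS/dt = dS/dr · dr/dt = 8πr · 8
At r = 3: dS/dt = 192π cm²/s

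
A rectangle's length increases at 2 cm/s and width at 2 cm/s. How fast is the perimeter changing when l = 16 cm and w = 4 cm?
8 cm/s

P = 2(l + w)
dP/dt = 2(dl/dt + dw/dt) = 2(2 + 2) = 8 cm/s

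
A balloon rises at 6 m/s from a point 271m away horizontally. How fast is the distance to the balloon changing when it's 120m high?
720√87841/87841 ≈ 2.429 m/s

z² = 271² + y²
z = √(271² + 120²) = √87841
dz/dt = y/z · dy/dt = 120/√87841 · 6 = 720√87841/87841 ≈ 2.429 m/s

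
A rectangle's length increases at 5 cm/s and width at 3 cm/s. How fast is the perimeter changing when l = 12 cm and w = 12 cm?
16 cm/s

P = 2(l + w)
dP/dt = 2(dl/dt + dw/dt) = 2(5 + 3) = 16 cm/s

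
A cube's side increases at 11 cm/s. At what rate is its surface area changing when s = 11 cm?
1452 cm²/s

A = 6s²
dA/dt = 12s · ds/dt = 12·11·11 = 1452 cm²/s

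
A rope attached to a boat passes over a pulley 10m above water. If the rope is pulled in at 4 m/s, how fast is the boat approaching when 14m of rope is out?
7√6/3 ≈ 5.715 m/s

rope² = x² + 10²
x = √(14² - 10²) = 4√6
dx/dt = (rope/x) · d(rope)/dt = (14/(4√6)) · (-4) = -7√6/3 m/s
The boat approaches at 7√6/3 ≈ 5.715 m/s.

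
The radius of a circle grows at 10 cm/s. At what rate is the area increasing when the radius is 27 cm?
540π cm²/s

A = πr²
dA/dt = 2πr · dr/dt = 2π(27)(10) = 540π cm²/s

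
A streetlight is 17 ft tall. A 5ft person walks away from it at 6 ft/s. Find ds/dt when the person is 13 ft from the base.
5/2 ft/s

By similar triangles: 17/(x+s) = 5/s
Solving: s = 5x/12
ds/dt = 5/12 · dx/dt = 5/12 · 6 = 5/2 ft/s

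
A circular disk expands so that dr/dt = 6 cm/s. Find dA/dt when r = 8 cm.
96π cm²/s

A = πr²
dA/dt = 2πr · dr/dt = 2π(8)(6) = 96π cm²/s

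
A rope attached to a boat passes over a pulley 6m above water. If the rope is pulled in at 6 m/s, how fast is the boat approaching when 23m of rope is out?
138√493/493 ≈ 6.215 m/s

rope² = x² + 6²
x = √(23² - 6²) = √493
dx/dt = (rope/x) · d(rope)/dt = (23/√493) · (-6) = -138√493/493 m/s
The boat approaches at 138√493/493 ≈ 6.215 m/s.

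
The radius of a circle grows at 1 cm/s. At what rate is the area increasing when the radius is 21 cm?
42π cm²/s

A = πr²
dA/dt = 2πr · dr/dt = 2π(21)(1) = 42π cm²/s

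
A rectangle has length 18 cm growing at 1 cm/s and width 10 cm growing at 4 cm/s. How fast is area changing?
82 cm²/s

A = lw
dA/dt = w·dl/dt + l·dw/dt = 10·1 + 18·4 = 82 cm²/s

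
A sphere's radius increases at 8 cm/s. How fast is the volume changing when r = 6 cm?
1152π cm³/s

V = (4/3)πr³
dV/dt = dV/dr · dr/dt = 4πr² · 8
At r = 6: dV/dt = 1152π cm³/s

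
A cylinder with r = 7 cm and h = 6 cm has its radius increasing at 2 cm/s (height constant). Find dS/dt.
80π cm²/s

S = 2πrh + 2πr² (lateral + bases)
dS/dt = (2πh + 4πr)·dr/dt = (2π·6 + 4π·7)·2
= 80π cm²/s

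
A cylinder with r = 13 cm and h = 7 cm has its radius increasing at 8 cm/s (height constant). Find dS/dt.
528π cm²/s

S = 2πrh + 2πr² (lateral + bases)
dS/dt = (2πh + 4πr)·dr/dt = (2π·7 + 4π·13)·8
= 528π cm²/s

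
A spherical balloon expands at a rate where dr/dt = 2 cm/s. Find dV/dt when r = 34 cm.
9248π cm³/s

V = (4/3)πr³
dV/dt = dV/dr · dr/dt = 4πr² · 2
At r = 34: dV/dt = 9248π cm³/s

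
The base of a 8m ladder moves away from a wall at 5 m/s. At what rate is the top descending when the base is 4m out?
5√3/3 ≈ 2.887 m/s

x² + y² = 8²
2x·dx/dt + 2y·dy/dt = 0
dy/dt = -x/y · dx/dt = -4/(4√3) · 5 = -5√3/3 m/s
The top is descending at 5√3/3 ≈ 2.887 m/s.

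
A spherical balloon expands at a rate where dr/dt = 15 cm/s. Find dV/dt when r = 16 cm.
15360π cm³/s

V = (4/3)πr³
dV/dt = dV/dr · dr/dt = 4πr² · 15
At r = 16: dV/dt = 15360π cm³/s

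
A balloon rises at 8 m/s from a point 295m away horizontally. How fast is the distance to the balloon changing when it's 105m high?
84√3922/1961 ≈ 2.683 m/s

z² = 295² + y²
z = √(295² + 105²) = 5√3922
dz/dt = y/z · dy/dt = 105/(5√3922) · 8 = 84√3922/1961 ≈ 2.683 m/s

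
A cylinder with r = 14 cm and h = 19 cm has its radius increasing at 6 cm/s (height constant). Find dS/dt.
564π cm²/s

S = 2πrh + 2πr² (lateral + bases)
dS/dt = (2πh + 4πr)·dr/dt = (2π·19 + 4π·14)·6
= 564π cm²/s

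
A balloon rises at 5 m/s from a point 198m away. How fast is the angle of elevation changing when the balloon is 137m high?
0.017077 rad/s

tan(θ) = y/198
sec²(θ) · dθ/dt = (1/198) · dy/dt
dθ/dt = cos²(θ)/198 · 5 = 198/(198² + 137²) · 5
dθ/dt = 0.017077 rad/s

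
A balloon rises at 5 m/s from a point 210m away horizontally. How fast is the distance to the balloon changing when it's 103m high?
515√54709/54709 ≈ 2.202 m/s

z² = 210² + y²
z = √(210² + 103²) = √54709
dz/dt = y/z · dy/dt = 103/√54709 · 5 = 515√54709/54709 ≈ 2.202 m/s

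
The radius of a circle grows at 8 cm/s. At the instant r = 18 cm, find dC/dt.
16π cm/s

C = 2πr
dC/dt = 2π · dr/dt = 2π · 8 = 16π cm/s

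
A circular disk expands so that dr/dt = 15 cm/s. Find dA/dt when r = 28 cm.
840π cm²/s

A = πr²
dA/dt = 2πr · dr/dt = 2π(28)(15) = 840π cm²/s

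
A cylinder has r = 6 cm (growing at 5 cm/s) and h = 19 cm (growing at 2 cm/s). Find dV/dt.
1212π cm³/s

V = πr²h
dV/dt = 2πrh·dr/dt + πr²·dh/dt
= 2π(6)(19)(5) + π(6)²(2)
= 1212π cm³/s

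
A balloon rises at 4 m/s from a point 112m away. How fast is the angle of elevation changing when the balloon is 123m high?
0.016189 rad/s

tan(θ) = y/112
sec²(θ) · dθ/dt = (1/112) · dy/dt
dθ/dt = cos²(θ)/112 · 4 = 112/(112² + 123²) · 4
dθ/dt = 0.016189 rad/s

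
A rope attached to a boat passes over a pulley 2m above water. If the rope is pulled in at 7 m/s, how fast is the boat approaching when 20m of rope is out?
70√11/33 ≈ 7.035 m/s

rope² = x² + 2²
x = √(20² - 2²) = 6√11
dx/dt = (rope/x) · d(rope)/dt = (20/(6√11)) · (-7) = -70√11/33 m/s
The boat approaches at 70√11/33 ≈ 7.035 m/s.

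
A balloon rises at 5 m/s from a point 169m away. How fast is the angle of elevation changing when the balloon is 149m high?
0.016646 rad/s

tan(θ) = y/169
sec²(θ) · dθ/dt = (1/169) · dy/dt
dθ/dt = cos²(θ)/169 · 5 = 169/(169² + 149²) · 5
dθ/dt = 0.016646 rad/s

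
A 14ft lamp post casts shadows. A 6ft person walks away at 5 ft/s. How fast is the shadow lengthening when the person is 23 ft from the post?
15/4 ft/s

By similar triangles: 14/(x+s) = 6/s
Solving: s = 6x/8
ds/dt = 6/8 · dx/dt = 3/4 · 5 = 15/4 ft/s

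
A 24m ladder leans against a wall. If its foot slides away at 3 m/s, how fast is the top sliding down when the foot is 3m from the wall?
√7/7 ≈ 0.378 m/s

x² + y² = 24²
2x·dx/dt + 2y·dy/dt = 0
dy/dt = -x/y · dx/dt = -3/(9√7) · 3 = -√7/7 m/s
The top is descending at √7/7 ≈ 0.378 m/s.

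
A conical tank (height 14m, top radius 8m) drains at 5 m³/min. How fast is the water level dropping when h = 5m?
49/(80π) ≈ 0.195 m/min

r/h = 8/14, so r = (4/7)h
V = (1/3)πr²h = (1/3)π((4/7)h)²h = (16/147)πh³
dV/dh = (16/49)πh²
dh/dt = (dV/dt)/(dV/dh) = -5/((16/49)π·5²) = -49/(80π) m/min
The level is dropping at 49/(80π) ≈ 0.195 m/min.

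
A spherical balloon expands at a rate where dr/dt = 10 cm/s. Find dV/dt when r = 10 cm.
4000π cm³/s

V = (4/3)πr³
dV/dt = dV/dr · dr/dt = 4πr² · 10
At r = 10: dV/dt = 4000π cm³/s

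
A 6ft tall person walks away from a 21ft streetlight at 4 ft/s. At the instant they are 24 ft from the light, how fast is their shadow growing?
8/5 ft/s

By similar triangles: 21/(x+s) = 6/s
Solving: s = 6x/15
ds/dt = 6/15 · dx/dt = 2/5 · 4 = 8/5 ft/s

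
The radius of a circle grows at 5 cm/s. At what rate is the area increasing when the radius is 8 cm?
80π cm²/s

A = πr²
dA/dt = 2πr · dr/dt = 2π(8)(5) = 80π cm²/s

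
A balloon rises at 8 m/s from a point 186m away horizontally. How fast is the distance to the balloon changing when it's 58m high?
116√9490/4745 ≈ 2.382 m/s

z² = 186² + y²
z = √(186² + 58²) = 2√9490
dz/dt = y/z · dy/dt = 58/(2√9490) · 8 = 116√9490/4745 ≈ 2.382 m/s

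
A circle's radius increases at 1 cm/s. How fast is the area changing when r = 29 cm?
58π cm²/s

A = πr²
dA/dt = 2πr · dr/dt = 2π(29)(1) = 58π cm²/s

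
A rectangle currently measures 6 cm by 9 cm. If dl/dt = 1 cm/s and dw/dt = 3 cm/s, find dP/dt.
8 cm/s

P = 2(l + w)
dP/dt = 2(dl/dt + dw/dt) = 2(1 + 3) = 8 cm/s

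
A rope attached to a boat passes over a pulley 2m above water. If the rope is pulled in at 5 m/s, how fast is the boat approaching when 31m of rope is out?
155√957/957 ≈ 5.01 m/s

rope² = x² + 2²
x = √(31² - 2²) = √957
dx/dt = (rope/x) · d(rope)/dt = (31/√957) · (-5) = -155√957/957 m/s
The boat approaches at 155√957/957 ≈ 5.01 m/s.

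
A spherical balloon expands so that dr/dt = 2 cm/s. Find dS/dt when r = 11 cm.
176π cm²/s

S = 4πr²
dS/dt = dS/dr · dr/dt = 8πr · 2
At r = 11: dS/dt = 176π cm²/s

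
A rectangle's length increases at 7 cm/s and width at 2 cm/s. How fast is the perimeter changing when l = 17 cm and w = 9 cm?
18 cm/s

P = 2(l + w)
dP/dt = 2(dl/dt + dw/dt) = 2(7 + 2) = 18 cm/s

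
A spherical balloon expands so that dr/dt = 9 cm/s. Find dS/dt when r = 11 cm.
792π cm²/s

S = 4πr²
dS/dt = dS/dr · dr/dt = 8πr · 9
At r = 11: dS/dt = 792π cm²/s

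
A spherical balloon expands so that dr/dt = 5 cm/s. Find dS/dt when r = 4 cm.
160π cm²/s

S = 4πr²
dS/dt = dS/dr · dr/dt = 8πr · 5
At r = 4: dS/dt = 160π cm²/s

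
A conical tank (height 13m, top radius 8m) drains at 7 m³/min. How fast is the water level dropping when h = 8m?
1183/(4096π) ≈ 0.09193 m/min

r/h = 8/13, so r = (8/13)h
V = (1/3)πr²h = (1/3)π((8/13)h)²h = (64/507)πh³
dV/dh = (64/169)πh²
dh/dt = (dV/dt)/(dV/dh) = -7/((64/169)π·8²) = -1183/(4096π) m/min
The level is dropping at 1183/(4096π) ≈ 0.09193 m/min.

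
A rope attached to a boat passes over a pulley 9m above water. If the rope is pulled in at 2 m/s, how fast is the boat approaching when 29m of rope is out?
29√190/190 ≈ 2.104 m/s

rope² = x² + 9²
x = √(29² - 9²) = 2√190
dx/dt = (rope/x) · d(rope)/dt = (29/(2√190)) · (-2) = -29√190/190 m/s
The boat approaches at 29√190/190 ≈ 2.104 m/s.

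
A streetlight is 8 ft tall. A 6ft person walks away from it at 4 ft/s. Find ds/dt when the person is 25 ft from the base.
12 ft/s

By similar triangles: 8/(x+s) = 6/s
Solving: s = 6x/2
ds/dt = 6/2 · dx/dt = 3 · 4 = 12 ft/s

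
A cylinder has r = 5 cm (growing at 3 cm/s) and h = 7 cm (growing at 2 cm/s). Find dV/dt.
260π cm³/s

V = πr²h
dV/dt = 2πrh·dr/dt + πr²·dh/dt
= 2π(5)(7)(3) + π(5)²(2)
= 260π cm³/s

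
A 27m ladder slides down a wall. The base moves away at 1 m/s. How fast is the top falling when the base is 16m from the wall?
16√473/473 ≈ 0.7357 m/s

x² + y² = 27²
2x·dx/dt + 2y·dy/dt = 0
dy/dt = -x/y · dx/dt = -16/√473 · 1 = -16√473/473 m/s
The top is descending at 16√473/473 ≈ 0.7357 m/s.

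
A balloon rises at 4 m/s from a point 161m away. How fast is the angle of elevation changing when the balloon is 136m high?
0.014499 rad/s

tan(θ) = y/161
sec²(θ) · dθ/dt = (1/161) · dy/dt
dθ/dt = cos²(θ)/161 · 4 = 161/(161² + 136²) · 4
dθ/dt = 0.014499 rad/s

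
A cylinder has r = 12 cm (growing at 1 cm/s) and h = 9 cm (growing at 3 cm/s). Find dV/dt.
648π cm³/s

V = πr²h
dV/dt = 2πrh·dr/dt + πr²·dh/dt
= 2π(12)(9)(1) + π(12)²(3)
= 648π cm³/s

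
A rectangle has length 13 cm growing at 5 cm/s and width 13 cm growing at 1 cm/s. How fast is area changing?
78 cm²/s

A = lw
dA/dt = w·dl/dt + l·dw/dt = 13·5 + 13·1 = 78 cm²/s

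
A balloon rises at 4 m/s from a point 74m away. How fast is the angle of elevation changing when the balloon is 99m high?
0.019376 rad/s

tan(θ) = y/74
sec²(θ) · dθ/dt = (1/74) · dy/dt
dθ/dt = cos²(θ)/74 · 4 = 74/(74² + 99²) · 4
dθ/dt = 0.019376 rad/s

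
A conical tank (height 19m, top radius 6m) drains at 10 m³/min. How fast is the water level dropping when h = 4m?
1805/(288π) ≈ 1.995 m/min

r/h = 6/19, so r = (6/19)h
V = (1/3)πr²h = (1/3)π((6/19)h)²h = (12/361)πh³
dV/dh = (36/361)πh²
dh/dt = (dV/dt)/(dV/dh) = -10/((36/361)π·4²) = -1805/(288π) m/min
The level is dropping at 1805/(288π) ≈ 1.995 m/min.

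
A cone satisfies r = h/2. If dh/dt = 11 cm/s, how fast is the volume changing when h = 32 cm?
2816π cm³/s

V = (1/3)π(h/2)²h = πh³/12
dV/dt = πh²/4 · 11
At h = 32: dV/dt = 2816π cm³/s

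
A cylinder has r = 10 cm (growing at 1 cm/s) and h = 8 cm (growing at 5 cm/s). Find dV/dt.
660π cm³/s

V = πr²h
dV/dt = 2πrh·dr/dt + πr²·dh/dt
= 2π(10)(8)(1) + π(10)²(5)
= 660π cm³/s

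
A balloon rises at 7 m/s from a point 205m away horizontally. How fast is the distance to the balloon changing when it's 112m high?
784√54569/54569 ≈ 3.356 m/s

z² = 205² + y²
z = √(205² + 112²) = √54569
dz/dt = y/z · dy/dt = 112/√54569 · 7 = 784√54569/54569 ≈ 3.356 m/s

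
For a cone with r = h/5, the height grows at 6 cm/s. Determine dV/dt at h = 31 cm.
5766π/25 cm³/s

V = (1/3)π(h/5)²h = πh³/75
dV/dt = πh²/25 · 6
At h = 31: dV/dt = 5766π/25 cm³/s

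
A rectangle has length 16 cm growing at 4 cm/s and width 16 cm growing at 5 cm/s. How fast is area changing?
144 cm²/s

A = lw
dA/dt = w·dl/dt + l·dw/dt = 16·4 + 16·5 = 144 cm²/s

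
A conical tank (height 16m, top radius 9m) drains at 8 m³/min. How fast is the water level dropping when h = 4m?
128/(81π) ≈ 0.503 m/min

r/h = 9/16, so r = (9/16)h
V = (1/3)πr²h = (1/3)π((9/16)h)²h = (27/256)πh³
dV/dh = (81/256)πh²
dh/dt = (dV/dt)/(dV/dh) = -8/((81/256)π·4²) = -128/(81π) m/min
The level is dropping at 128/(81π) ≈ 0.503 m/min.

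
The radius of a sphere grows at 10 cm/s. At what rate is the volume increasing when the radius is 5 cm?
1000π cm³/s

V = (4/3)πr³
dV/dt = dV/dr · dr/dt = 4πr² · 10
At r = 5: dV/dt = 1000π cm³/s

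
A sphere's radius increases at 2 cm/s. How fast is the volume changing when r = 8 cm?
512π cm³/s

V = (4/3)πr³
dV/dt = dV/dr · dr/dt = 4πr² · 2
At r = 8: dV/dt = 512π cm³/s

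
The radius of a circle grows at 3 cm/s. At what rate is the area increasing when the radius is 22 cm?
132π cm²/s

A = πr²
dA/dt = 2πr · dr/dt = 2π(22)(3) = 132π cm²/s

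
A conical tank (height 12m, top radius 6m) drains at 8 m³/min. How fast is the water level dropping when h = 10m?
8/(25π) ≈ 0.1019 m/min

r/h = 6/12, so r = (1/2)h
V = (1/3)πr²h = (1/3)π((1/2)h)²h = (1/12)πh³
dV/dh = (1/4)πh²
dh/dt = (dV/dt)/(dV/dh) = -8/((1/4)π·10²) = -8/(25π) m/min
The level is dropping at 8/(25π) ≈ 0.1019 m/min.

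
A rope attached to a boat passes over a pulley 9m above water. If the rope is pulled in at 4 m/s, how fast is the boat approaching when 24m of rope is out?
32√55/55 ≈ 4.315 m/s

rope² = x² + 9²
x = √(24² - 9²) = 3√55
dx/dt = (rope/x) · d(rope)/dt = (24/(3√55)) · (-4) = -32√55/55 m/s
The boat approaches at 32√55/55 ≈ 4.315 m/s.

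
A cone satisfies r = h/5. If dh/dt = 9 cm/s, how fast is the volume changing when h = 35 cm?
441π cm³/s

V = (1/3)π(h/5)²h = πh³/75
dV/dt = πh²/25 · 9
At h = 35: dV/dt = 441π cm³/s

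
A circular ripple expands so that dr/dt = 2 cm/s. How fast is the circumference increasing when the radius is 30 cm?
4π cm/s

C = 2πr
dC/dt = 2π · dr/dt = 2π · 2 = 4π cm/s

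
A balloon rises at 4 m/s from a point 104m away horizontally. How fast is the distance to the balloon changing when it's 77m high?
308√16745/16745 ≈ 2.38 m/s

z² = 104² + y²
z = √(104² + 77²) = √16745
dz/dt = y/z · dy/dt = 77/√16745 · 4 = 308√16745/16745 ≈ 2.38 m/s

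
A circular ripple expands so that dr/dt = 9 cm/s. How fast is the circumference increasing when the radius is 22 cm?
18π cm/s

C = 2πr
dC/dt = 2π · dr/dt = 2π · 9 = 18π cm/s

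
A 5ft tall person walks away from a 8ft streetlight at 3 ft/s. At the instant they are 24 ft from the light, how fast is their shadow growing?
5 ft/s

By similar triangles: 8/(x+s) = 5/s
Solving: s = 5x/3
ds/dt = 5/3 · dx/dt = 5/3 · 3 = 5 ft/s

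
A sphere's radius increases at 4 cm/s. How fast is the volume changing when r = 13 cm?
2704π cm³/s

V = (4/3)πr³
dV/dt = dV/dr · dr/dt = 4πr² · 4
At r = 13: dV/dt = 2704π cm³/s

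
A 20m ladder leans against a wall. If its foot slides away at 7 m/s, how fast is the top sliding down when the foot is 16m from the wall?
28/3 ≈ 9.333 m/s

x² + y² = 20²
2x·dx/dt + 2y·dy/dt = 0
dy/dt = -x/y · dx/dt = -16/12 · 7 = -28/3 m/s
The top is descending at 28/3 ≈ 9.333 m/s.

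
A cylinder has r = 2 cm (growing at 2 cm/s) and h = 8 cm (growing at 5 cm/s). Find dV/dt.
84π cm³/s

V = πr²h
dV/dt = 2πrh·dr/dt + πr²·dh/dt
= 2π(2)(8)(2) + π(2)²(5)
= 84π cm³/s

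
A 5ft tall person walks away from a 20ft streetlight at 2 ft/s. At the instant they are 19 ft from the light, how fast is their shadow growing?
2/3 ft/s

By similar triangles: 20/(x+s) = 5/s
Solving: s = 5x/15
ds/dt = 5/15 · dx/dt = 1/3 · 2 = 2/3 ft/s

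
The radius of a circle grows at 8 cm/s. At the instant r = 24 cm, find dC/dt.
16π cm/s

C = 2πr
dC/dt = 2π · dr/dt = 2π · 8 = 16π cm/s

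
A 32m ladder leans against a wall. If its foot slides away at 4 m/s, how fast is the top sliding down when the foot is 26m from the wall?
52√87/87 ≈ 5.575 m/s

x² + y² = 32²
2x·dx/dt + 2y·dy/dt = 0
dy/dt = -x/y · dx/dt = -26/(2√87) · 4 = -52√87/87 m/s
The top is descending at 52√87/87 ≈ 5.575 m/s.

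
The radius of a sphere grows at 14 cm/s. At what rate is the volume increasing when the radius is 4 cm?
896π cm³/s

V = (4/3)πr³
dV/dt = dV/dr · dr/dt = 4πr² · 14
At r = 4: dV/dt = 896π cm³/s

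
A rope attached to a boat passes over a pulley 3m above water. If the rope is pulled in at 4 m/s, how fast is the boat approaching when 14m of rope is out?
56√187/187 ≈ 4.095 m/s

rope² = x² + 3²
x = √(14² - 3²) = √187
dx/dt = (rope/x) · d(rope)/dt = (14/√187) · (-4) = -56√187/187 m/s
The boat approaches at 56√187/187 ≈ 4.095 m/s.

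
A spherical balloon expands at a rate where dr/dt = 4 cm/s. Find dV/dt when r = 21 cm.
7056π cm³/s

V = (4/3)πr³
dV/dt = dV/dr · dr/dt = 4πr² · 4
At r = 21: dV/dt = 7056π cm³/s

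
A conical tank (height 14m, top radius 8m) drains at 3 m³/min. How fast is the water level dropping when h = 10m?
147/(1600π) ≈ 0.02924 m/min

r/h = 8/14, so r = (4/7)h
V = (1/3)πr²h = (1/3)π((4/7)h)²h = (16/147)πh³
dV/dh = (16/49)πh²
dh/dt = (dV/dt)/(dV/dh) = -3/((16/49)π·10²) = -147/(1600π) m/min
The level is dropping at 147/(1600π) ≈ 0.02924 m/min.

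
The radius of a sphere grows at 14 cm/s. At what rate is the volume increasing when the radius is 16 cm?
14336π cm³/s

V = (4/3)πr³
dV/dt = dV/dr · dr/dt = 4πr² · 14
At r = 16: dV/dt = 14336π cm³/s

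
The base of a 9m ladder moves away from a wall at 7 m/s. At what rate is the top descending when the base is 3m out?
7√2/4 ≈ 2.475 m/s

x² + y² = 9²
2x·dx/dt + 2y·dy/dt = 0
dy/dt = -x/y · dx/dt = -3/(6√2) · 7 = -7√2/4 m/s
The top is descending at 7√2/4 ≈ 2.475 m/s.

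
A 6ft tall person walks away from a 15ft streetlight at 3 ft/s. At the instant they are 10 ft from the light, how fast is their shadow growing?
2 ft/s

By similar triangles: 15/(x+s) = 6/s
Solving: s = 6x/9
ds/dt = 6/9 · dx/dt = 2/3 · 3 = 2 ft/s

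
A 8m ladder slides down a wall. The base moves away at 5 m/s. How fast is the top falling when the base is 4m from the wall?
5√3/3 ≈ 2.887 m/s

x² + y² = 8²
2x·dx/dt + 2y·dy/dt = 0
dy/dt = -x/y · dx/dt = -4/(4√3) · 5 = -5√3/3 m/s
The top is descending at 5√3/3 ≈ 2.887 m/s.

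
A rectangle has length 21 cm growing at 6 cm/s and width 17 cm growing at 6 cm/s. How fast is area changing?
228 cm²/s

A = lw
dA/dt = w·dl/dt + l·dw/dt = 17·6 + 21·6 = 228 cm²/s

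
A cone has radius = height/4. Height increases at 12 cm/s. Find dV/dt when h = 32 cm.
768π cm³/s

V = (1/3)π(h/4)²h = πh³/48
dV/dt = πh²/16 · 12
At h = 32: dV/dt = 768π cm³/s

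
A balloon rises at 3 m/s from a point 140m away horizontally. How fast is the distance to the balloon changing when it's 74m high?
111√6269/6269 ≈ 1.402 m/s

z² = 140² + y²
z = √(140² + 74²) = 2√6269
dz/dt = y/z · dy/dt = 74/(2√6269) · 3 = 111√6269/6269 ≈ 1.402 m/s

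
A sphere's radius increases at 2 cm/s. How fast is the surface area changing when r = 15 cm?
240π cm²/s

S = 4πr²
dS/dt = dS/dr · dr/dt = 8πr · 2
At r = 15: dS/dt = 240π cm²/s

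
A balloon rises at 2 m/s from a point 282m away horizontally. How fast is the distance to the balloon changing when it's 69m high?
46√9365/9365 ≈ 0.4753 m/s

z² = 282² + y²
z = √(282² + 69²) = 3√9365
dz/dt = y/z · dy/dt = 69/(3√9365) · 2 = 46√9365/9365 ≈ 0.4753 m/s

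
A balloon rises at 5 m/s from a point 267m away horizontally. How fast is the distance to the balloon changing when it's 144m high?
48√409/409 ≈ 2.373 m/s

z² = 267² + y²
z = √(267² + 144²) = 15√409
dz/dt = y/z · dy/dt = 144/(15√409) · 5 = 48√409/409 ≈ 2.373 m/s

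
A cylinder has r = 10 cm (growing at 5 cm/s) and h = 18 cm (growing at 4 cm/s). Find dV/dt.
2200π cm³/s

V = πr²h
dV/dt = 2πrh·dr/dt + πr²·dh/dt
= 2π(10)(18)(5) + π(10)²(4)
= 2200π cm³/s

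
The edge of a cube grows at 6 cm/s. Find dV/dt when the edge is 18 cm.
5832 cm³/s

V = s³
dV/dt = 3s² · ds/dt = 3·18²·6 = 5832 cm³/s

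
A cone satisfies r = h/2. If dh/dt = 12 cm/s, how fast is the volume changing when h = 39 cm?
4563π cm³/s

V = (1/3)π(h/2)²h = πh³/12
dV/dt = πh²/4 · 12
At h = 39: dV/dt = 4563π cm³/s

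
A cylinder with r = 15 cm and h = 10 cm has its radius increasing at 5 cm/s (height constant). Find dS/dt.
400π cm²/s

S = 2πrh + 2πr² (lateral + bases)
dS/dt = (2πh + 4πr)·dr/dt = (2π·10 + 4π·15)·5
= 400π cm²/s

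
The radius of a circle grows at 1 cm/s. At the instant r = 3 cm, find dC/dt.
2π cm/s

C = 2πr
dC/dt = 2π · dr/dt = 2π · 1 = 2π cm/s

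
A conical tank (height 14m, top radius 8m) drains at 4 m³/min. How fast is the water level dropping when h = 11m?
49/(484π) ≈ 0.03223 m/min

r/h = 8/14, so r = (4/7)h
V = (1/3)πr²h = (1/3)π((4/7)h)²h = (16/147)πh³
dV/dh = (16/49)πh²
dh/dt = (dV/dt)/(dV/dh) = -4/((16/49)π·11²) = -49/(484π) m/min
The level is dropping at 49/(484π) ≈ 0.03223 m/min.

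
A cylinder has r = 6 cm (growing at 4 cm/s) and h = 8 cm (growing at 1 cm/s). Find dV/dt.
420π cm³/s

V = πr²h
dV/dt = 2πrh·dr/dt + πr²·dh/dt
= 2π(6)(8)(4) + π(6)²(1)
= 420π cm³/s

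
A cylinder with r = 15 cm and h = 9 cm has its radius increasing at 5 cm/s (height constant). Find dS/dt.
390π cm²/s

S = 2πrh + 2πr² (lateral + bases)
dS/dt = (2πh + 4πr)·dr/dt = (2π·9 + 4π·15)·5
= 390π cm²/s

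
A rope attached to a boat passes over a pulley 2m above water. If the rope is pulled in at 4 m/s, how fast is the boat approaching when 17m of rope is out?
68√285/285 ≈ 4.028 m/s

rope² = x² + 2²
x = √(17² - 2²) = √285
dx/dt = (rope/x) · d(rope)/dt = (17/√285) · (-4) = -68√285/285 m/s
The boat approaches at 68√285/285 ≈ 4.028 m/s.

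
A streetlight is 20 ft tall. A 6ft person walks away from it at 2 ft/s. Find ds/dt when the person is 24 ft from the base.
6/7 ft/s

By similar triangles: 20/(x+s) = 6/s
Solving: s = 6x/14
ds/dt = 6/14 · dx/dt = 3/7 · 2 = 6/7 ft/s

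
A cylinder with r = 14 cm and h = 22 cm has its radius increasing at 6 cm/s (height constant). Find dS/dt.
600π cm²/s

S = 2πrh + 2πr² (lateral + bases)
dS/dt = (2πh + 4πr)·dr/dt = (2π·22 + 4π·14)·6
= 600π cm²/s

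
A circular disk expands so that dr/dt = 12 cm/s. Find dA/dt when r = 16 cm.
384π cm²/s

A = πr²
dA/dt = 2πr · dr/dt = 2π(16)(12) = 384π cm²/s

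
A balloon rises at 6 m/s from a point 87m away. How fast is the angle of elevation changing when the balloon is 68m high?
0.042811 rad/s

tan(θ) = y/87
sec²(θ) · dθ/dt = (1/87) · dy/dt
dθ/dt = cos²(θ)/87 · 6 = 87/(87² + 68²) · 6
dθ/dt = 0.042811 rad/s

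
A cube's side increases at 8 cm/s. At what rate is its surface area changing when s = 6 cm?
576 cm²/s

A = 6s²
dA/dt = 12s · ds/dt = 12·6·8 = 576 cm²/s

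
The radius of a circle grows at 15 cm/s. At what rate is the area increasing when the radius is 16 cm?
480π cm²/s

A = πr²
dA/dt = 2πr · dr/dt = 2π(16)(15) = 480π cm²/s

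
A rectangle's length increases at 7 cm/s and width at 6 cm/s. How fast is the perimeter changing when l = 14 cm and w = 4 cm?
26 cm/s

P = 2(l + w)
dP/dt = 2(dl/dt + dw/dt) = 2(7 + 6) = 26 cm/s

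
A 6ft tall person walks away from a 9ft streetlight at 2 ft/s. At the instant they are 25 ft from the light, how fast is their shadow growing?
4 ft/s

By similar triangles: 9/(x+s) = 6/s
Solving: s = 6x/3
ds/dt = 6/3 · dx/dt = 2 · 2 = 4 ft/s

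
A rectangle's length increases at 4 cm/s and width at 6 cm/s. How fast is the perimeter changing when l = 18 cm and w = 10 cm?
20 cm/s

P = 2(l + w)
dP/dt = 2(dl/dt + dw/dt) = 2(4 + 6) = 20 cm/s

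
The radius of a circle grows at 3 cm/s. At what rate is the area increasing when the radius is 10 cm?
60π cm²/s

A = πr²
dA/dt = 2πr · dr/dt = 2π(10)(3) = 60π cm²/s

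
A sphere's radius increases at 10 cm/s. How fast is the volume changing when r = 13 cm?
6760π cm³/s

V = (4/3)πr³
dV/dt = dV/dr · dr/dt = 4πr² · 10
At r = 13: dV/dt = 6760π cm³/s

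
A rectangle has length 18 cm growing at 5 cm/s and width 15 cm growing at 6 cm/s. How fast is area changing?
183 cm²/s

A = lw
dA/dt = w·dl/dt + l·dw/dt = 15·5 + 18·6 = 183 cm²/s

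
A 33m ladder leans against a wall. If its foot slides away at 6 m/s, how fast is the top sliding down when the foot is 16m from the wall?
96√17/119 ≈ 3.326 m/s

x² + y² = 33²
2x·dx/dt + 2y·dy/dt = 0
dy/dt = -x/y · dx/dt = -16/(7√17) · 6 = -96√17/119 m/s
The top is descending at 96√17/119 ≈ 3.326 m/s.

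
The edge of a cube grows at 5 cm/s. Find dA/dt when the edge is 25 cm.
1500 cm²/s

A = 6s²
dA/dt = 12s · ds/dt = 12·25·5 = 1500 cm²/s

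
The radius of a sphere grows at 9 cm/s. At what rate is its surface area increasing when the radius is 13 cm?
936π cm²/s

S = 4πr²
dS/dt = dS/dr · dr/dt = 8πr · 9
At r = 13: dS/dt = 936π cm²/s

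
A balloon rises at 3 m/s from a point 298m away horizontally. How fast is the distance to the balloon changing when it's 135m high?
405√107029/107029 ≈ 1.238 m/s

z² = 298² + y²
z = √(298² + 135²) = √107029
dz/dt = y/z · dy/dt = 135/√107029 · 3 = 405√107029/107029 ≈ 1.238 m/s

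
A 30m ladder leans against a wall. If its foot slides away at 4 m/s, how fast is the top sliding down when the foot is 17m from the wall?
68√611/611 ≈ 2.751 m/s

x² + y² = 30²
2x·dx/dt + 2y·dy/dt = 0
dy/dt = -x/y · dx/dt = -17/√611 · 4 = -68√611/611 m/s
The top is descending at 68√611/611 ≈ 2.751 m/s.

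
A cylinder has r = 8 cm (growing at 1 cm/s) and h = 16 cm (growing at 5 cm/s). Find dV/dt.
576π cm³/s

V = πr²h
dV/dt = 2πrh·dr/dt + πr²·dh/dt
= 2π(8)(16)(1) + π(8)²(5)
= 576π cm³/s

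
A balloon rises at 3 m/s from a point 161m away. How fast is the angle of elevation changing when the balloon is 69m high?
0.015742 rad/s

tan(θ) = y/161
sec²(θ) · dθ/dt = (1/161) · dy/dt
dθ/dt = cos²(θ)/161 · 3 = 161/(161² + 69²) · 3
dθ/dt = 0.015742 rad/s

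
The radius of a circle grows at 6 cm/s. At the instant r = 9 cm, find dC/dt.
12π cm/s

C = 2πr
dC/dt = 2π · dr/dt = 2π · 6 = 12π cm/s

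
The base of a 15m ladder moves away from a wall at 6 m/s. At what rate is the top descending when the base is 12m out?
8 m/s

x² + y² = 15²
2x·dx/dt + 2y·dy/dt = 0
dy/dt = -x/y · dx/dt = -12/9 · 6 = -8 m/s
The top is descending at 8 m/s.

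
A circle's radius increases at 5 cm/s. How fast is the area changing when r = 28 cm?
280π cm²/s

A = πr²
dA/dt = 2πr · dr/dt = 2π(28)(5) = 280π cm²/s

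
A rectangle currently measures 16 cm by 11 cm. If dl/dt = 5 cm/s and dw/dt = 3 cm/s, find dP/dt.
16 cm/s

P = 2(l + w)
dP/dt = 2(dl/dt + dw/dt) = 2(5 + 3) = 16 cm/s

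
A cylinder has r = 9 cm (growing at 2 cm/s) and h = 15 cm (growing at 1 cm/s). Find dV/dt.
621π cm³/s

V = πr²h
dV/dt = 2πrh·dr/dt + πr²·dh/dt
= 2π(9)(15)(2) + π(9)²(1)
= 621π cm³/s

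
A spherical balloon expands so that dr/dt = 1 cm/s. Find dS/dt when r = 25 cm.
200π cm²/s

S = 4πr²
dS/dt = dS/dr · dr/dt = 8πr · 1
At r = 25: dS/dt = 200π cm²/s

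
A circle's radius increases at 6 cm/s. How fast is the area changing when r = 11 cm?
132π cm²/s

A = πr²
dA/dt = 2πr · dr/dt = 2π(11)(6) = 132π cm²/s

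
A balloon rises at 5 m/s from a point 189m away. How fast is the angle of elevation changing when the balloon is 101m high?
0.020578 rad/s

tan(θ) = y/189
sec²(θ) · dθ/dt = (1/189) · dy/dt
dθ/dt = cos²(θ)/189 · 5 = 189/(189² + 101²) · 5
dθ/dt = 0.020578 rad/s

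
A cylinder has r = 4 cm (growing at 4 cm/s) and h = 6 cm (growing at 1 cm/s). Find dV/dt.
208π cm³/s

V = πr²h
dV/dt = 2πrh·dr/dt + πr²·dh/dt
= 2π(4)(6)(4) + π(4)²(1)
= 208π cm³/s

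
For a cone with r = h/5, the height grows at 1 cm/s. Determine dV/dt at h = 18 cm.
324π/25 cm³/s

V = (1/3)π(h/5)²h = πh³/75
dV/dt = πh²/25 · 1
At h = 18: dV/dt = 324π/25 cm³/s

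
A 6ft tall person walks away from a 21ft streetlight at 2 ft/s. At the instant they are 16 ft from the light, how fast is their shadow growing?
4/5 ft/s

By similar triangles: 21/(x+s) = 6/s
Solving: s = 6x/15
ds/dt = 6/15 · dx/dt = 2/5 · 2 = 4/5 ft/s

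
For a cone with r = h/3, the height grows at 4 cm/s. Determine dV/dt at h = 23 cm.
2116π/9 cm³/s

V = (1/3)π(h/3)²h = πh³/27
dV/dt = πh²/9 · 4
At h = 23: dV/dt = 2116π/9 cm³/s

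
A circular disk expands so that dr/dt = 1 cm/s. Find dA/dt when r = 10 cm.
20π cm²/s

A = πr²
dA/dt = 2πr · dr/dt = 2π(10)(1) = 20π cm²/s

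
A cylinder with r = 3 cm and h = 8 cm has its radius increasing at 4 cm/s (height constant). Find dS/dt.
112π cm²/s

S = 2πrh + 2πr² (lateral + bases)
dS/dt = (2πh + 4πr)·dr/dt = (2π·8 + 4π·3)·4
= 112π cm²/s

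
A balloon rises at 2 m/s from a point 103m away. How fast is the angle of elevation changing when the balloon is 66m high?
0.013765 rad/s

tan(θ) = y/103
sec²(θ) · dθ/dt = (1/103) · dy/dt
dθ/dt = cos²(θ)/103 · 2 = 103/(103² + 66²) · 2
dθ/dt = 0.013765 rad/s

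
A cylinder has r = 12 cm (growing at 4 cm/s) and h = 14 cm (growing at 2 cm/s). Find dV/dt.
1632π cm³/s

V = πr²h
dV/dt = 2πrh·dr/dt + πr²·dh/dt
= 2π(12)(14)(4) + π(12)²(2)
= 1632π cm³/s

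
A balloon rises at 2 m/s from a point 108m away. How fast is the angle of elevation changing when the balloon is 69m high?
0.013151 rad/s

tan(θ) = y/108
sec²(θ) · dθ/dt = (1/108) · dy/dt
dθ/dt = cos²(θ)/108 · 2 = 108/(108² + 69²) · 2
dθ/dt = 0.013151 rad/s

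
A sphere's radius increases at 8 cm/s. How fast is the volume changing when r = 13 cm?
5408π cm³/s

V = (4/3)πr³
dV/dt = dV/dr · dr/dt = 4πr² · 8
At r = 13: dV/dt = 5408π cm³/s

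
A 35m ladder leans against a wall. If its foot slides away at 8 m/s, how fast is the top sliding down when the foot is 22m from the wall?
176√741/741 ≈ 6.466 m/s

x² + y² = 35²
2x·dx/dt + 2y·dy/dt = 0
dy/dt = -x/y · dx/dt = -22/√741 · 8 = -176√741/741 m/s
The top is descending at 176√741/741 ≈ 6.466 m/s.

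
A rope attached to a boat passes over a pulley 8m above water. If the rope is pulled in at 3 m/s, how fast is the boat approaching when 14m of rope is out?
7√33/11 ≈ 3.656 m/s

rope² = x² + 8²
x = √(14² - 8²) = 2√33
dx/dt = (rope/x) · d(rope)/dt = (14/(2√33)) · (-3) = -7√33/11 m/s
The boat approaches at 7√33/11 ≈ 3.656 m/s.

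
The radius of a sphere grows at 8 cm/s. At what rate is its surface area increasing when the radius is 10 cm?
640π cm²/s

S = 4πr²
dS/dt = dS/dr · dr/dt = 8πr · 8
At r = 10: dS/dt = 640π cm²/s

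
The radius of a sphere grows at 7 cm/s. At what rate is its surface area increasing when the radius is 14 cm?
784π cm²/s

S = 4πr²
dS/dt = dS/dr · dr/dt = 8πr · 7
At r = 14: dS/dt = 784π cm²/s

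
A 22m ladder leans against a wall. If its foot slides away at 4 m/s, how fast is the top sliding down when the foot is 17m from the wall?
68√195/195 ≈ 4.87 m/s

x² + y² = 22²
2x·dx/dt + 2y·dy/dt = 0
dy/dt = -x/y · dx/dt = -17/√195 · 4 = -68√195/195 m/s
The top is descending at 68√195/195 ≈ 4.87 m/s.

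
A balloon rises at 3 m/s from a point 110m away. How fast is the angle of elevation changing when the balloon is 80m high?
0.017838 rad/s

tan(θ) = y/110
sec²(θ) · dθ/dt = (1/110) · dy/dt
dθ/dt = cos²(θ)/110 · 3 = 110/(110² + 80²) · 3
dθ/dt = 0.017838 rad/s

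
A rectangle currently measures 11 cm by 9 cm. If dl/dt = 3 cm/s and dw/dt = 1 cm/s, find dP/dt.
8 cm/s

P = 2(l + w)
dP/dt = 2(dl/dt + dw/dt) = 2(3 + 1) = 8 cm/s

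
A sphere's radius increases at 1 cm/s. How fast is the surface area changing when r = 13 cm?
104π cm²/s

S = 4πr²
dS/dt = dS/dr · dr/dt = 8πr · 1
At r = 13: dS/dt = 104π cm²/s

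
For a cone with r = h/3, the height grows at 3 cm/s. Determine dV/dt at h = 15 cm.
75π cm³/s

V = (1/3)π(h/3)²h = πh³/27
dV/dt = πh²/9 · 3
At h = 15: dV/dt = 75π cm³/s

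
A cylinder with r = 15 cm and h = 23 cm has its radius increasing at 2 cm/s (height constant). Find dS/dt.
212π cm²/s

S = 2πrh + 2πr² (lateral + bases)
dS/dt = (2πh + 4πr)·dr/dt = (2π·23 + 4π·15)·2
= 212π cm²/s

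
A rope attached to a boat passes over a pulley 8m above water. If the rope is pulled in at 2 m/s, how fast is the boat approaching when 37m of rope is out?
74√145/435 ≈ 2.048 m/s

rope² = x² + 8²
x = √(37² - 8²) = 3√145
dx/dt = (rope/x) · d(rope)/dt = (37/(3√145)) · (-2) = -74√145/435 m/s
The boat approaches at 74√145/435 ≈ 2.048 m/s.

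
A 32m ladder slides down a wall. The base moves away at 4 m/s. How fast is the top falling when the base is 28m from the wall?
28√15/15 ≈ 7.23 m/s

x² + y² = 32²
2x·dx/dt + 2y·dy/dt = 0
dy/dt = -x/y · dx/dt = -28/(4√15) · 4 = -28√15/15 m/s
The top is descending at 28√15/15 ≈ 7.23 m/s.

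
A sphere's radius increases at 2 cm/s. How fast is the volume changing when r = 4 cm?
128π cm³/s

V = (4/3)πr³
dV/dt = dV/dr · dr/dt = 4πr² · 2
At r = 4: dV/dt = 128π cm³/s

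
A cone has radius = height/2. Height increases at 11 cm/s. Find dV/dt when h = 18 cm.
891π cm³/s

V = (1/3)π(h/2)²h = πh³/12
dV/dt = πh²/4 · 11
At h = 18: dV/dt = 891π cm³/s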